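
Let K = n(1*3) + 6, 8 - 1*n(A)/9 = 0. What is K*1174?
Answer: 91572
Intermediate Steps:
n(A) = 72 (n(A) = 72 - 9*0 = 72 + 0 = 72)
K = 78 (K = 72 + 6 = 78)
K*1174 = 78*1174 = 91572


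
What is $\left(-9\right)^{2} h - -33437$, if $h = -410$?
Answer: $227$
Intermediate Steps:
$\left(-9\right)^{2} h - -33437 = \left(-9\right)^{2} \left(-410\right) - -33437 = 81 \left(-410\right) + 33437 = -33210 + 33437 = 227$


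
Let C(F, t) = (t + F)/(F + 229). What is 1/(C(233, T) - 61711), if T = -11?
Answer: -77/4751710 ≈ -1.6205e-5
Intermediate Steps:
C(F, t) = (F + t)/(229 + F)
1/(C(233, T) - 61711) = 1/((233 - 11)/(229 + 233) - 61711) = 1/(222/462 - 61711) = 1/((1/462)*222 - 61711) = 1/(37/77 - 61711) = 1/(-4751710/77) = -77/4751710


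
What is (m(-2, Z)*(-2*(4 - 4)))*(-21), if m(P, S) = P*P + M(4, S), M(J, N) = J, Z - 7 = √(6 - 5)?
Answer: 0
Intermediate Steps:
Z = 8 (Z = 7 + √(6 - 5) = 7 + √1 = 7 + 1 = 8)
m(P, S) = 4 + P² (m(P, S) = P*P + 4 = P² + 4 = 4 + P²)
(m(-2, Z)*(-2*(4 - 4)))*(-21) = ((4 + (-2)²)*(-2*(4 - 4)))*(-21) = ((4 + 4)*(-2*0))*(-21) = (8*0)*(-21) = 0*(-21) = 0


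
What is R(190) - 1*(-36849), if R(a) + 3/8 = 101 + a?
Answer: 297117/8 ≈ 37140.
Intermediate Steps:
R(a) = 805/8 + a (R(a) = -3/8 + (101 + a) = 805/8 + a)
R(190) - 1*(-36849) = (805/8 + 190) - 1*(-36849) = 2325/8 + 36849 = 297117/8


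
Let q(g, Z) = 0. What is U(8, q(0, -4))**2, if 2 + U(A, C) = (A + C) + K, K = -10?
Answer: 16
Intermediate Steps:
U(A, C) = -12 + A + C (U(A, C) = -2 + ((A + C) - 10) = -2 + (-10 + A + C) = -12 + A + C)
U(8, q(0, -4))**2 = (-12 + 8 + 0)**2 = (-4)**2 = 16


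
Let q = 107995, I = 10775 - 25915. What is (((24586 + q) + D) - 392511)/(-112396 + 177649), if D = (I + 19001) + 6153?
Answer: -249916/65253 ≈ -3.8300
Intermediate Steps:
I = -15140
D = 10014 (D = (-15140 + 19001) + 6153 = 3861 + 6153 = 10014)
(((24586 + q) + D) - 392511)/(-112396 + 177649) = (((24586 + 107995) + 10014) - 392511)/(-112396 + 177649) = ((132581 + 10014) - 392511)/65253 = (142595 - 392511)*(1/65253) = -249916*1/65253 = -249916/65253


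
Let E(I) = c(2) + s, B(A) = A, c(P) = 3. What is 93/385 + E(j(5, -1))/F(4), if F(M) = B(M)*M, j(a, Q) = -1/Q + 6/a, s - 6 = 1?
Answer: 2669/3080 ≈ 0.86656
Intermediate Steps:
s = 7 (s = 6 + 1 = 7)
E(I) = 10 (E(I) = 3 + 7 = 10)
F(M) = M**2 (F(M) = M*M = M**2)
93/385 + E(j(5, -1))/F(4) = 93/385 + 10/(4**2) = 93*(1/385) + 10/16 = 93/385 + 10*(1/16) = 93/385 + 5/8 = 2669/3080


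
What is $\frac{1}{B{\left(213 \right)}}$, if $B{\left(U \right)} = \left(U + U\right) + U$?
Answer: $\frac{1}{639} \approx 0.0015649$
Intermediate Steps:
$B{\left(U \right)} = 3 U$ ($B{\left(U \right)} = 2 U + U = 3 U$)
$\frac{1}{B{\left(213 \right)}} = \frac{1}{3 \cdot 213} = \frac{1}{639}$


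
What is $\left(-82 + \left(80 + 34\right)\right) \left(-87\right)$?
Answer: $-2784$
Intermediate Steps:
$\left(-82 + \left(80 + 34\right)\right) \left(-87\right) = \left(-82 + 114\right) \left(-87\right) = 32 \left(-87\right) = -2784$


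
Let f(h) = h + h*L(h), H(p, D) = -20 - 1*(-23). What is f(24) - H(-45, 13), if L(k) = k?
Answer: 597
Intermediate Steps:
H(p, D) = 3 (H(p, D) = -20 + 23 = 3)
f(h) = h + h² (f(h) = h + h*h = h + h²)
f(24) - H(-45, 13) = 24*(1 + 24) - 1*3 = 24*25 - 3 = 600 - 3 = 597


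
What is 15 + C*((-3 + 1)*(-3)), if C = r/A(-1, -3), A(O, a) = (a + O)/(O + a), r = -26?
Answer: -141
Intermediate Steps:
A(O, a) = 1 (A(O, a) = (O + a)/(O + a) = 1)
C = -26 (C = -26/1 = -26*1 = -26)
15 + C*((-3 + 1)*(-3)) = 15 - 26*(-3 + 1)*(-3) = 15 - (-52)*(-3) = 15 - 26*6 = 15 - 156 = -141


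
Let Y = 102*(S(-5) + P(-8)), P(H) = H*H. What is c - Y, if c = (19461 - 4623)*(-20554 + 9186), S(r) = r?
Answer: -168684402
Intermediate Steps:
P(H) = H²
Y = 6018 (Y = 102*(-5 + (-8)²) = 102*(-5 + 64) = 102*59 = 6018)
c = -168678384 (c = 14838*(-11368) = -168678384)
c - Y = -168678384 - 1*6018 = -168678384 - 6018 = -168684402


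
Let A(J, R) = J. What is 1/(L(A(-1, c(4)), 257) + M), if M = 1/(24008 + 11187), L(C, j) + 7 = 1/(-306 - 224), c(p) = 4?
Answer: -3730670/26121623 ≈ -0.14282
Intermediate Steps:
L(C, j) = -3711/530 (L(C, j) = -7 + 1/(-306 - 224) = -7 + 1/(-530) = -7 - 1/530 = -3711/530)
M = 1/35195 ≈ 2.8413e-5
1/(L(A(-1, c(4)), 257) + M) = 1/(-3711/530 + 1/35195) = 1/(-26121623/3730670) = -3730670/26121623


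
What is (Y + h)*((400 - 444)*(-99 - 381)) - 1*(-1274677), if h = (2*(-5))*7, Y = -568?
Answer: -12199883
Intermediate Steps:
h = -70 (h = -10*7 = -70)
(Y + h)*((400 - 444)*(-99 - 381)) - 1*(-1274677) = (-568 - 70)*((400 - 444)*(-99 - 381)) - 1*(-1274677) = -(-28072)*(-480) + 1274677 = -638*21120 + 1274677 = -13474560 + 1274677 = -12199883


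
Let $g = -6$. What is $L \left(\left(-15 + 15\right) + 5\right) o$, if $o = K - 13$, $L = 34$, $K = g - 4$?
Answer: $-3910$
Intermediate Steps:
$K = -10$ ($K = -6 - 4 = -10$)
$o = -23$ ($o = -10 - 13 = -23$)
$L \left(\left(-15 + 15\right) + 5\right) o = 34 \left(\left(-15 + 15\right) + 5\right) \left(-23\right) = 34 \left(0 + 5\right) \left(-23\right) = 34 \cdot 5 \left(-23\right) = 170 \left(-23\right) = -3910$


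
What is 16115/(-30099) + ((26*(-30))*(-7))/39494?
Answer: -2593985/6531483 ≈ -0.39715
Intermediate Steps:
16115/(-30099) + ((26*(-30))*(-7))/39494 = 16115*(-1/30099) - 780*(-7)*(1/39494) = -16115/30099 + 5460*(1/39494) = -16115/30099 + 30/217 = -2593985/6531483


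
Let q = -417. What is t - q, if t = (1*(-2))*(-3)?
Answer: 423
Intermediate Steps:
t = 6 (t = -2*(-3) = 6)
t - q = 6 - 1*(-417) = 6 + 417 = 423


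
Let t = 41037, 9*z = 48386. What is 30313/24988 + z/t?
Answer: 12404660597/9228893004 ≈ 1.3441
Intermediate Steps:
z = 48386/9 (z = (1/9)*48386 = 48386/9 ≈ 5376.2)
30313/24988 + z/t = 30313/24988 + (48386/9)/41037 = 30313*(1/24988) + (48386/9)*(1/41037) = 30313/24988 + 48386/369333 = 12404660597/9228893004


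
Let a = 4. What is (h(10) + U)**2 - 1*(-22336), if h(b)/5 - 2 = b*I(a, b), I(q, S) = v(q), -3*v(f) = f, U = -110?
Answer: 451024/9 ≈ 50114.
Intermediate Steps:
v(f) = -f/3
I(q, S) = -q/3
h(b) = 10 - 20*b/3 (h(b) = 10 + 5*(b*(-1/3*4)) = 10 + 5*(b*(-4/3)) = 10 + 5*(-4*b/3) = 10 - 20*b/3)
(h(10) + U)**2 - 1*(-22336) = ((10 - 20/3*10) - 110)**2 - 1*(-22336) = ((10 - 200/3) - 110)**2 + 22336 = (-170/3 - 110)**2 + 22336 = (-500/3)**2 + 22336 = 250000/9 + 22336 = 451024/9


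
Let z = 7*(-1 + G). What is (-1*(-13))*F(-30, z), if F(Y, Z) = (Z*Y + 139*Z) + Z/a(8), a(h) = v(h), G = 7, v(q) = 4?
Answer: 119301/2 ≈ 59651.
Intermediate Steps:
a(h) = 4
z = 42 (z = 7*(-1 + 7) = 7*6 = 42)
F(Y, Z) = 557*Z/4 + Y*Z (F(Y, Z) = (Z*Y + 139*Z) + Z/4 = (Y*Z + 139*Z) + Z*(¼) = (139*Z + Y*Z) + Z/4 = 557*Z/4 + Y*Z)
(-1*(-13))*F(-30, z) = (-1*(-13))*((¼)*42*(557 + 4*(-30))) = 13*((¼)*42*(557 - 120)) = 13*((¼)*42*437) = 13*(9177/2) = 119301/2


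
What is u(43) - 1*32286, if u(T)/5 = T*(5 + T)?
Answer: -21966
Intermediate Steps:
u(T) = 5*T*(5 + T) (u(T) = 5*(T*(5 + T)) = 5*T*(5 + T))
u(43) - 1*32286 = 5*43*(5 + 43) - 1*32286 = 5*43*48 - 32286 = 10320 - 32286 = -21966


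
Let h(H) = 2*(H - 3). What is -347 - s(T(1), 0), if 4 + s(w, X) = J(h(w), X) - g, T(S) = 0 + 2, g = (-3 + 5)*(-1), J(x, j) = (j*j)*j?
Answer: -345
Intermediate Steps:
h(H) = -6 + 2*H (h(H) = 2*(-3 + H) = -6 + 2*H)
J(x, j) = j³ (J(x, j) = j²*j = j³)
g = -2 (g = 2*(-1) = -2)
T(S) = 2
s(w, X) = -2 + X³ (s(w, X) = -4 + (X³ - 1*(-2)) = -4 + (X³ + 2) = -4 + (2 + X³) = -2 + X³)
-347 - s(T(1), 0) = -347 - (-2 + 0³) = -347 - (-2 + 0) = -347 - 1*(-2) = -347 + 2 = -345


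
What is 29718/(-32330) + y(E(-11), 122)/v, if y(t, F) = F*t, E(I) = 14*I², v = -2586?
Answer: -1689606797/20901345 ≈ -80.837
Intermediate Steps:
29718/(-32330) + y(E(-11), 122)/v = 29718/(-32330) + (122*(14*(-11)²))/(-2586) = 29718*(-1/32330) + (122*(14*121))*(-1/2586) = -14859/16165 + (122*1694)*(-1/2586) = -14859/16165 + 206668*(-1/2586) = -14859/16165 - 103334/1293 = -1689606797/20901345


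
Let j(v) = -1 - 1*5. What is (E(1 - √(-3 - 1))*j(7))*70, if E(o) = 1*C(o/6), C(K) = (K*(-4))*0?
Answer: 0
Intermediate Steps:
C(K) = 0 (C(K) = -4*K*0 = 0)
j(v) = -6 (j(v) = -1 - 5 = -6)
E(o) = 0 (E(o) = 1*0 = 0)
(E(1 - √(-3 - 1))*j(7))*70 = (0*(-6))*70 = 0*70 = 0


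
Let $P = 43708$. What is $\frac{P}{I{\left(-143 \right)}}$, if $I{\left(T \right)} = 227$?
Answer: $\frac{43708}{227} \approx 192.55$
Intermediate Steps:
$\frac{P}{I{\left(-143 \right)}} = \frac{43708}{227}$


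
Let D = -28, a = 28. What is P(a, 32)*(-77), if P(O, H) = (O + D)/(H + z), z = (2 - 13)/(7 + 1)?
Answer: 0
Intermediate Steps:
z = -11/8 ≈ -1.3750
P(O, H) = (-28 + O)/(-11/8 + H) (P(O, H) = (O - 28)/(H - 11/8) = (-28 + O)/(-11/8 + H))
P(a, 32)*(-77) = (8*(-28 + 28)/(-11 + 8*32))*(-77) = (8*0/(-11 + 256))*(-77) = (8*0/245)*(-77) = (8*(1/245)*0)*(-77) = 0*(-77) = 0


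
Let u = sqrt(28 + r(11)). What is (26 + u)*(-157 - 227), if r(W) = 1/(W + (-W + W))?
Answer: -9984 - 384*sqrt(3399)/11 ≈ -12019.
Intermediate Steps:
r(W) = 1/W (r(W) = 1/(W + 0) = 1/W)
u = sqrt(3399)/11 (u = sqrt(28 + 1/11) = sqrt(309/11) = sqrt(3399)/11 ≈ 5.3001)
(26 + u)*(-157 - 227) = (26 + sqrt(3399)/11)*(-157 - 227) = (26 + sqrt(3399)/11)*(-384) = -9984 - 384*sqrt(3399)/11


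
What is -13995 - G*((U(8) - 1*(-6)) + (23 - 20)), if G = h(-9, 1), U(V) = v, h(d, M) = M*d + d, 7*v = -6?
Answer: -96939/7 ≈ -13848.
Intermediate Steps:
v = -6/7 (v = (⅐)*(-6) = -6/7 ≈ -0.85714)
h(d, M) = d + M*d
U(V) = -6/7
G = -18 (G = -9*(1 + 1) = -9*2 = -18)
-13995 - G*((U(8) - 1*(-6)) + (23 - 20)) = -13995 - (-18)*((-6/7 - 1*(-6)) + (23 - 20)) = -13995 - (-18)*((-6/7 + 6) + 3) = -13995 - (-18)*(36/7 + 3) = -13995 - (-18)*57/7 = -13995 - 1*(-1026/7) = -13995 + 1026/7 = -96939/7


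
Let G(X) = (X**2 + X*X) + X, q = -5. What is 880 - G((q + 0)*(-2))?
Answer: 670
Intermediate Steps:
G(X) = X + 2*X**2 (G(X) = (X**2 + X**2) + X = 2*X**2 + X = X + 2*X**2)
880 - G((q + 0)*(-2)) = 880 - (-5 + 0)*(-2)*(1 + 2*((-5 + 0)*(-2))) = 880 - (-5*(-2))*(1 + 2*(-5*(-2))) = 880 - 10*(1 + 2*10) = 880 - 10*(1 + 20) = 880 - 10*21 = 880 - 1*210 = 880 - 210 = 670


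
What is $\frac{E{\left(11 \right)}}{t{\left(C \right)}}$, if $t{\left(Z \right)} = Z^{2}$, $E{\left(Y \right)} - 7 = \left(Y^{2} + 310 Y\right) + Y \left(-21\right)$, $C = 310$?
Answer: $\frac{3307}{96100} \approx 0.034412$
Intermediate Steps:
$E{\left(Y \right)} = 7 + Y^{2} + 289 Y$ ($E{\left(Y \right)} = 7 + \left(\left(Y^{2} + 310 Y\right) + Y \left(-21\right)\right) = 7 - \left(- Y^{2} - 289 Y\right) = 7 + \left(Y^{2} + 289 Y\right) = 7 + Y^{2} + 289 Y$)
$\frac{E{\left(11 \right)}}{t{\left(C \right)}} = \frac{7 + 11^{2} + 289 \cdot 11}{310^{2}} = \frac{7 + 121 + 3179}{96100} = 3307 \cdot \frac{1}{96100} = \frac{3307}{96100}$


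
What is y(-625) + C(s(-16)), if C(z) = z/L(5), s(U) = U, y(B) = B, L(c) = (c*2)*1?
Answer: -3133/5 ≈ -626.60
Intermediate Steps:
L(c) = 2*c (L(c) = (2*c)*1 = 2*c)
C(z) = z/10 (C(z) = z/((2*5)) = z/10)
y(-625) + C(s(-16)) = -625 + (⅒)*(-16) = -625 - 8/5 = -3133/5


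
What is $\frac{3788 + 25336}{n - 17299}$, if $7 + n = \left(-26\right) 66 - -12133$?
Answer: $- \frac{29124}{6889} \approx -4.2276$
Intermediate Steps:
$n = 10410$ ($n = -7 - -10417 = -7 + \left(-1716 + 12133\right) = -7 + 10417 = 10410$)
$\frac{3788 + 25336}{n - 17299} = \frac{3788 + 25336}{10410 - 17299} = \frac{29124}{-6889} = 29124 \left(- \frac{1}{6889}\right) = - \frac{29124}{6889}$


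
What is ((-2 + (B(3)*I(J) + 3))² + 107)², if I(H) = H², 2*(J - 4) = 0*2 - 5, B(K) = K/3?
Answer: 3538161/256 ≈ 13821.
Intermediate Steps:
B(K) = K/3 (B(K) = K*(⅓) = K/3)
J = 3/2 (J = 4 + (0*2 - 5)/2 = 4 + (0 - 5)/2 = 4 + (½)*(-5) = 4 - 5/2 = 3/2 ≈ 1.5000)
((-2 + (B(3)*I(J) + 3))² + 107)² = ((-2 + (((⅓)*3)*(3/2)² + 3))² + 107)² = ((-2 + (1*(9/4) + 3))² + 107)² = ((-2 + (9/4 + 3))² + 107)² = ((-2 + 21/4)² + 107)² = ((13/4)² + 107)² = (169/16 + 107)² = (1881/16)² = 3538161/256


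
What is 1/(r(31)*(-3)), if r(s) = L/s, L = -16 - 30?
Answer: 31/138 ≈ 0.22464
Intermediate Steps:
L = -46
r(s) = -46/s
1/(r(31)*(-3)) = 1/(-46/31*(-3)) = 1/(138/31) = 31/138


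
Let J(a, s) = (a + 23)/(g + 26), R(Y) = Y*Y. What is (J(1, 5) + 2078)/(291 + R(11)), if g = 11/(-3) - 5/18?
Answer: 412699/81782 ≈ 5.0463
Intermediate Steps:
R(Y) = Y²
g = -71/18 (g = 11*(-⅓) - 5*1/18 = -11/3 - 5/18 = -71/18 ≈ -3.9444)
J(a, s) = 414/397 + 18*a/397 (J(a, s) = (a + 23)/(-71/18 + 26) = (23 + a)/(397/18) = (23 + a)*(18/397) = 414/397 + 18*a/397)
(J(1, 5) + 2078)/(291 + R(11)) = ((414/397 + (18/397)*1) + 2078)/(291 + 11²) = ((414/397 + 18/397) + 2078)/(291 + 121) = (432/397 + 2078)/412 = (825398/397)*(1/412) = 412699/81782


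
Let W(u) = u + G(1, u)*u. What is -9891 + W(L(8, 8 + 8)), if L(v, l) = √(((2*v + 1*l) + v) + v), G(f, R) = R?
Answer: -9843 + 4*√3 ≈ -9836.1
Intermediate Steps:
L(v, l) = √(l + 4*v) (L(v, l) = √(((2*v + l) + v) + v) = √(((l + 2*v) + v) + v) = √((l + 3*v) + v) = √(l + 4*v))
W(u) = u + u² (W(u) = u + u*u = u + u²)
-9891 + W(L(8, 8 + 8)) = -9891 + √((8 + 8) + 4*8)*(1 + √((8 + 8) + 4*8)) = -9891 + √(16 + 32)*(1 + √(16 + 32)) = -9891 + √48*(1 + √48) = -9891 + (4*√3)*(1 + 4*√3) = -9891 + 4*√3*(1 + 4*√3)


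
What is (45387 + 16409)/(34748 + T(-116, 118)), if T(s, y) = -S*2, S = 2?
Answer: 15449/8686 ≈ 1.7786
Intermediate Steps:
T(s, y) = -4 (T(s, y) = -1*2*2 = -2*2 = -4)
(45387 + 16409)/(34748 + T(-116, 118)) = (45387 + 16409)/(34748 - 4) = 61796/34744 = 61796*(1/34744) = 15449/8686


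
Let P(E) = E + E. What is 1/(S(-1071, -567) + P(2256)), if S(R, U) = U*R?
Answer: 1/611769 ≈ 1.6346e-6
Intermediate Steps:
P(E) = 2*E
S(R, U) = R*U
1/(S(-1071, -567) + P(2256)) = 1/(-1071*(-567) + 2*2256) = 1/(607257 + 4512) = 1/611769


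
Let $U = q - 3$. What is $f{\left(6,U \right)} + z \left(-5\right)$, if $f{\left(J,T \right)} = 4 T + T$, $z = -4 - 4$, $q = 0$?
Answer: $25$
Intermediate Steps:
$U = -3$ ($U = 0 - 3 = -3$)
$z = -8$
$f{\left(J,T \right)} = 5 T$
$f{\left(6,U \right)} + z \left(-5\right) = 5 \left(-3\right) - -40 = -15 + 40 = 25$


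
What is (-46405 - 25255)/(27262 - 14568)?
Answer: -35830/6347 ≈ -5.6452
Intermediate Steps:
(-46405 - 25255)/(27262 - 14568) = -71660/12694 = -71660*1/12694 = -35830/6347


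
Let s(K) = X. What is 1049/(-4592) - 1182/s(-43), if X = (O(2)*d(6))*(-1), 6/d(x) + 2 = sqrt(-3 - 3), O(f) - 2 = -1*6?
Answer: 451263/4592 - 197*I*sqrt(6)/4 ≈ 98.272 - 120.64*I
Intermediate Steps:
O(f) = -4 (O(f) = 2 - 1*6 = 2 - 6 = -4)
d(x) = 6/(-2 + I*sqrt(6)) (d(x) = 6/(-2 + sqrt(-3 - 3)) = 6/(-2 + sqrt(-6)) = 6/(-2 + I*sqrt(6)))
X = -24/5 - 12*I*sqrt(6)/5 (X = -4*(-6/5 - 3*I*sqrt(6)/5)*(-1) = (24/5 + 12*I*sqrt(6)/5)*(-1) = -24/5 - 12*I*sqrt(6)/5 ≈ -4.8 - 5.8788*I)
s(K) = -24/5 - 12*I*sqrt(6)/5
1049/(-4592) - 1182/s(-43) = 1049/(-4592) - 1182/(-24/5 - 12*I*sqrt(6)/5) = 1049*(-1/4592) - 1182/(-24/5 - 12*I*sqrt(6)/5) = -1049/4592 - 1182/(-24/5 - 12*I*sqrt(6)/5)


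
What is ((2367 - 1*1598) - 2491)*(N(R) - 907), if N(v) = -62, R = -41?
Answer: 1668618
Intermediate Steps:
((2367 - 1*1598) - 2491)*(N(R) - 907) = ((2367 - 1*1598) - 2491)*(-62 - 907) = ((2367 - 1598) - 2491)*(-969) = (769 - 2491)*(-969) = -1722*(-969) = 1668618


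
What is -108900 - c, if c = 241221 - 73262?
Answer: -276859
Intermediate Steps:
c = 167959
-108900 - c = -108900 - 1*167959 = -108900 - 167959 = -276859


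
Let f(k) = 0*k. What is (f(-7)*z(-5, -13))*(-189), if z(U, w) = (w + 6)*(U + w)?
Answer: 0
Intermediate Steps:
f(k) = 0
z(U, w) = (6 + w)*(U + w)
(f(-7)*z(-5, -13))*(-189) = (0*((-13)² + 6*(-5) + 6*(-13) - 5*(-13)))*(-189) = (0*(169 - 30 - 78 + 65))*(-189) = (0*126)*(-189) = 0*(-189) = 0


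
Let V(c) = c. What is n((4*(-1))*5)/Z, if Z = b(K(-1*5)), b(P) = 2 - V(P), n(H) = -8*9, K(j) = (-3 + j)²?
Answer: 36/31 ≈ 1.1613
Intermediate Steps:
n(H) = -72
b(P) = 2 - P
Z = -62 (Z = 2 - (-3 - 1*5)² = 2 - (-3 - 5)² = 2 - 1*(-8)² = 2 - 1*64 = 2 - 64 = -62)
n((4*(-1))*5)/Z = -72/(-62) = -72*(-1/62) = 36/31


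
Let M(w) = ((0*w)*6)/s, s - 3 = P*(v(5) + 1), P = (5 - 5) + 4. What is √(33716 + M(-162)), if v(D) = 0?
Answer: 2*√8429 ≈ 183.62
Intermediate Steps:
P = 4 (P = 0 + 4 = 4)
s = 7 (s = 3 + 4*(0 + 1) = 3 + 4*1 = 3 + 4 = 7)
M(w) = 0 (M(w) = ((0*w)*6)/7 = (0*6)*(⅐) = 0*(⅐) = 0)
√(33716 + M(-162)) = √(33716 + 0) = √33716 = 2*√8429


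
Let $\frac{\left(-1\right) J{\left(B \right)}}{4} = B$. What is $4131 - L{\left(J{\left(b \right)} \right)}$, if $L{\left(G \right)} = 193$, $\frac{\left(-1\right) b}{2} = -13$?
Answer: $3938$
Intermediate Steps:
$b = 26$ ($b = \left(-2\right) \left(-13\right) = 26$)
$J{\left(B \right)} = - 4 B$
$4131 - L{\left(J{\left(b \right)} \right)} = 4131 - 193 = 3938$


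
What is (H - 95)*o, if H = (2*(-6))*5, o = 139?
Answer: -21545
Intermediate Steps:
H = -60 (H = -12*5 = -60)
(H - 95)*o = (-60 - 95)*139 = -155*139 = -21545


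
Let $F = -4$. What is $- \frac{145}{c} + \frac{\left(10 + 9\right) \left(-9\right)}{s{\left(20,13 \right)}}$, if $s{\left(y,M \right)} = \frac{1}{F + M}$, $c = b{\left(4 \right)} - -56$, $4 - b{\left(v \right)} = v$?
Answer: $- \frac{86329}{56} \approx -1541.6$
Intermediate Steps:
$b{\left(v \right)} = 4 - v$
$c = 56$ ($c = \left(4 - 4\right) - -56 = \left(4 - 4\right) + 56 = 0 + 56 = 56$)
$s{\left(y,M \right)} = \frac{1}{-4 + M}$
$- \frac{145}{c} + \frac{\left(10 + 9\right) \left(-9\right)}{s{\left(20,13 \right)}} = - \frac{145}{56} + \frac{\left(10 + 9\right) \left(-9\right)}{\frac{1}{-4 + 13}} = \left(-145\right) \frac{1}{56} + \frac{19 \left(-9\right)}{\frac{1}{9}} = - \frac{145}{56} - 171 \frac{1}{\frac{1}{9}} = - \frac{145}{56} - 1539 = - \frac{86329}{56}$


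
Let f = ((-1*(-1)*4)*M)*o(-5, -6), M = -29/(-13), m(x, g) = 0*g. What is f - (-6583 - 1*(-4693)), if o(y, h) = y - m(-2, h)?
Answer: 23990/13 ≈ 1845.4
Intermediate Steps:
m(x, g) = 0
M = 29/13 (M = -29*(-1/13) = 29/13 ≈ 2.2308)
o(y, h) = y (o(y, h) = y - 1*0 = y + 0 = y)
f = -580/13 (f = ((-1*(-1)*4)*(29/13))*(-5) = ((1*4)*(29/13))*(-5) = (4*(29/13))*(-5) = (116/13)*(-5) = -580/13 ≈ -44.615)
f - (-6583 - 1*(-4693)) = -580/13 - (-6583 - 1*(-4693)) = -580/13 - (-6583 + 4693) = -580/13 - 1*(-1890) = -580/13 + 1890 = 23990/13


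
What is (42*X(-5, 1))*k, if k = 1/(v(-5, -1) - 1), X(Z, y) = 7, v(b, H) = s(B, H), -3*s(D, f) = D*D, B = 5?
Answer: -63/2 ≈ -31.500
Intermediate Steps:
s(D, f) = -D**2/3 (s(D, f) = -D*D/3 = -D**2/3)
v(b, H) = -25/3 (v(b, H) = -1/3*5**2 = -1/3*25 = -25/3)
k = -3/28 (k = 1/(-25/3 - 1) = 1/(-28/3) = -3/28 ≈ -0.10714)
(42*X(-5, 1))*k = (42*7)*(-3/28) = 294*(-3/28) = -63/2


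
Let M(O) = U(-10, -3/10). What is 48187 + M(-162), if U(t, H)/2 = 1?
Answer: 48189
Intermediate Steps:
U(t, H) = 2 (U(t, H) = 2*1 = 2)
M(O) = 2
48187 + M(-162) = 48187 + 2 = 48189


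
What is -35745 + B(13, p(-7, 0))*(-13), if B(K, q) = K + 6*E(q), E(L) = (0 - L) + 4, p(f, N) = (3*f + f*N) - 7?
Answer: -38410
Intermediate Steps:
p(f, N) = -7 + 3*f + N*f (p(f, N) = (3*f + N*f) - 7 = -7 + 3*f + N*f)
E(L) = 4 - L (E(L) = -L + 4 = 4 - L)
B(K, q) = 24 + K - 6*q (B(K, q) = K + 6*(4 - q) = K + (24 - 6*q) = 24 + K - 6*q)
-35745 + B(13, p(-7, 0))*(-13) = -35745 + (24 + 13 - 6*(-7 + 3*(-7) + 0*(-7)))*(-13) = -35745 + (24 + 13 - 6*(-7 - 21 + 0))*(-13) = -35745 + (24 + 13 - 6*(-28))*(-13) = -35745 + (24 + 13 + 168)*(-13) = -35745 + 205*(-13) = -35745 - 2665 = -38410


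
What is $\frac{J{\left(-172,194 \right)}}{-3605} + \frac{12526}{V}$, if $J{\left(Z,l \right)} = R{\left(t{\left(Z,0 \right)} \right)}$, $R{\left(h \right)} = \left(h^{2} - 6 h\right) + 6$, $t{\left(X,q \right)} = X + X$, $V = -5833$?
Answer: $- \frac{747484428}{21027965} \approx -35.547$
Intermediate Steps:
$t{\left(X,q \right)} = 2 X$
$R{\left(h \right)} = 6 + h^{2} - 6 h$
$J{\left(Z,l \right)} = 6 - 12 Z + 4 Z^{2}$ ($J{\left(Z,l \right)} = 6 + \left(2 Z\right)^{2} - 6 \cdot 2 Z = 6 + 4 Z^{2} - 12 Z = 6 - 12 Z + 4 Z^{2}$)
$\frac{J{\left(-172,194 \right)}}{-3605} + \frac{12526}{V} = \frac{6 - -2064 + 4 \left(-172\right)^{2}}{-3605} + \frac{12526}{-5833} = \left(6 + 2064 + 4 \cdot 29584\right) \left(- \frac{1}{3605}\right) + 12526 \left(- \frac{1}{5833}\right) = \left(6 + 2064 + 118336\right) \left(- \frac{1}{3605}\right) - \frac{12526}{5833} = 120406 \left(- \frac{1}{3605}\right) - \frac{12526}{5833} = - \frac{120406}{3605} - \frac{12526}{5833} = - \frac{747484428}{21027965}$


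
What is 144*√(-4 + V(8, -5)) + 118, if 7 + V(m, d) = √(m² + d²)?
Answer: 118 + 144*√(-11 + √89) ≈ 118.0 + 180.2*I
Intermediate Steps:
V(m, d) = -7 + √(d² + m²) (V(m, d) = -7 + √(m² + d²) = -7 + √(d² + m²))
144*√(-4 + V(8, -5)) + 118 = 144*√(-4 + (-7 + √((-5)² + 8²))) + 118 = 144*√(-4 + (-7 + √(25 + 64))) + 118 = 144*√(-4 + (-7 + √89)) + 118 = 144*√(-11 + √89) + 118 = 118 + 144*√(-11 + √89)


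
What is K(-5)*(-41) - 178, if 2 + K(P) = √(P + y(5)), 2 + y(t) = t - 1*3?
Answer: -96 - 41*I*√5 ≈ -96.0 - 91.679*I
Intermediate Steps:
y(t) = -5 + t (y(t) = -2 + (t - 1*3) = -2 + (t - 3) = -2 + (-3 + t) = -5 + t)
K(P) = -2 + √P (K(P) = -2 + √(P + (-5 + 5)) = -2 + √(P + 0) = -2 + √P)
K(-5)*(-41) - 178 = (-2 + √(-5))*(-41) - 178 = (-2 + I*√5)*(-41) - 178 = (82 - 41*I*√5) - 178 = -96 - 41*I*√5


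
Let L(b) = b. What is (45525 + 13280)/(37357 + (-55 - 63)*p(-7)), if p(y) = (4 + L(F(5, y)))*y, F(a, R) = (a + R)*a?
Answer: 58805/32401 ≈ 1.8149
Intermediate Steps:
F(a, R) = a*(R + a) (F(a, R) = (R + a)*a = a*(R + a))
p(y) = y*(29 + 5*y) (p(y) = (4 + 5*(y + 5))*y = (4 + 5*(5 + y))*y = (4 + (25 + 5*y))*y = (29 + 5*y)*y = y*(29 + 5*y))
(45525 + 13280)/(37357 + (-55 - 63)*p(-7)) = (45525 + 13280)/(37357 + (-55 - 63)*(-7*(29 + 5*(-7)))) = 58805/(37357 - (-826)*(29 - 35)) = 58805/(37357 - (-826)*(-6)) = 58805/(37357 - 118*42) = 58805/(37357 - 4956) = 58805/32401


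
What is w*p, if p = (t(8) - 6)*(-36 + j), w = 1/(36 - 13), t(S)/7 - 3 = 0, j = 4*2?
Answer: -420/23 ≈ -18.261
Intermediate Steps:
j = 8
t(S) = 21 (t(S) = 21 + 7*0 = 21 + 0 = 21)
w = 1/23 ≈ 0.043478
p = -420 (p = (21 - 6)*(-36 + 8) = 15*(-28) = -420)
w*p = (1/23)*(-420) = -420/23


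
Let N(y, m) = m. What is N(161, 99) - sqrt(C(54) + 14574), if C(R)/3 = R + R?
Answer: 99 - sqrt(14898) ≈ -23.057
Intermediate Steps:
C(R) = 6*R (C(R) = 3*(R + R) = 3*(2*R) = 6*R)
N(161, 99) - sqrt(C(54) + 14574) = 99 - sqrt(6*54 + 14574) = 99 - sqrt(324 + 14574) = 99 - sqrt(14898)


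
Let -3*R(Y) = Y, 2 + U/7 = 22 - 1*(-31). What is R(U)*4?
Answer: -476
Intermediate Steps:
U = 357 (U = -14 + 7*(22 - 1*(-31)) = -14 + 7*(22 + 31) = -14 + 7*53 = -14 + 371 = 357)
R(Y) = -Y/3
R(U)*4 = -1/3*357*4 = -119*4 = -476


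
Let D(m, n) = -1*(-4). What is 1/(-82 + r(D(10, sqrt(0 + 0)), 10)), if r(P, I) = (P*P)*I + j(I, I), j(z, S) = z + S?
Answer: 1/98 ≈ 0.010204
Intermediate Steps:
j(z, S) = S + z
D(m, n) = 4
r(P, I) = 2*I + I*P**2 (r(P, I) = (P*P)*I + (I + I) = P**2*I + 2*I = I*P**2 + 2*I = 2*I + I*P**2)
1/(-82 + r(D(10, sqrt(0 + 0)), 10)) = 1/(-82 + 10*(2 + 4**2)) = 1/(-82 + 10*(2 + 16)) = 1/(-82 + 10*18) = 1/(-82 + 180) = 1/98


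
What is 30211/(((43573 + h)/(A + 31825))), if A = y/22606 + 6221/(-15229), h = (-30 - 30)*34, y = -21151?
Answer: 330986499830521495/14298431924542 ≈ 23148.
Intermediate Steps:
h = -2040 (h = -60*34 = -2040)
A = -462740505/344266774 (A = -21151/22606 + 6221/(-15229) = -21151*1/22606 + 6221*(-1/15229) = -21151/22606 - 6221/15229 = -462740505/344266774 ≈ -1.3441)
30211/(((43573 + h)/(A + 31825))) = 30211/(((43573 - 2040)/(-462740505/344266774 + 31825))) = 30211/((41533/(10955827342045/344266774))) = 30211/((41533*(344266774/10955827342045))) = 30211/(14298431924542/10955827342045) = 30211*(10955827342045/14298431924542) = 330986499830521495/14298431924542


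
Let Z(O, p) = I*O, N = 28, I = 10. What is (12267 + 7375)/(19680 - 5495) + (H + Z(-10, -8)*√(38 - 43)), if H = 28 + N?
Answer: 814002/14185 - 100*I*√5 ≈ 57.385 - 223.61*I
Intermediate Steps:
Z(O, p) = 10*O
H = 56 (H = 28 + 28 = 56)
(12267 + 7375)/(19680 - 5495) + (H + Z(-10, -8)*√(38 - 43)) = (12267 + 7375)/(19680 - 5495) + (56 + (10*(-10))*√(38 - 43)) = 19642/14185 + (56 - 100*I*√5) = 814002/14185 - 100*I*√5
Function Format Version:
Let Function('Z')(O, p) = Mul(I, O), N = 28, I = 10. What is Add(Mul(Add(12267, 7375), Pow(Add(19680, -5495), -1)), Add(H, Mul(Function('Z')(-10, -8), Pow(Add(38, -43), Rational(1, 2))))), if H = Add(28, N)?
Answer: Add(Rational(814002, 14185), Mul(-100, I, Pow(5, Rational(1, 2)))) ≈ Add(57.385, Mul(-223.61, I))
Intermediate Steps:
Function('Z')(O, p) = Mul(10, O)
H = 56 (H = Add(28, 28) = 56)
Add(Mul(Add(12267, 7375), Pow(Add(19680, -5495), -1)), Add(H, Mul(Function('Z')(-10, -8), Pow(Add(38, -43), Rational(1, 2))))) = Add(Mul(Add(12267, 7375), Pow(Add(19680, -5495), -1)), Add(56, Mul(Mul(10, -10), Pow(Add(38, -43), Rational(1, 2))))) = Add(Mul(19642, Pow(14185, -1)), Add(56, Mul(-100, Pow(-5, Rational(1, 2))))) = Add(Mul(19642, Rational(1, 14185)), Add(56, Mul(-100, Mul(I, Pow(5, Rational(1, 2)))))) = Add(Rational(19642, 14185), Add(56, Mul(-100, I, Pow(5, Rational(1, 2))))) = Add(Rational(814002, 14185), Mul(-100, I, Pow(5, Rational(1, 2))))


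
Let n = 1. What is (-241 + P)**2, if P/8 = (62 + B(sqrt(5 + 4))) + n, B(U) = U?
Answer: 82369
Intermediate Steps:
P = 528 (P = 8*((62 + sqrt(5 + 4)) + 1) = 8*((62 + sqrt(9)) + 1) = 8*((62 + 3) + 1) = 8*(65 + 1) = 8*66 = 528)
(-241 + P)**2 = (-241 + 528)**2 = 287**2 = 82369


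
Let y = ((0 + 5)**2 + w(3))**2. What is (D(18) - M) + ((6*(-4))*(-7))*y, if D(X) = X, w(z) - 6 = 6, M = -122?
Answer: 230132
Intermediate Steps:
w(z) = 12 (w(z) = 6 + 6 = 12)
y = 1369 (y = ((0 + 5)**2 + 12)**2 = (5**2 + 12)**2 = (25 + 12)**2 = 37**2 = 1369)
(D(18) - M) + ((6*(-4))*(-7))*y = (18 - 1*(-122)) + ((6*(-4))*(-7))*1369 = (18 + 122) - 24*(-7)*1369 = 140 + 168*1369 = 140 + 229992 = 230132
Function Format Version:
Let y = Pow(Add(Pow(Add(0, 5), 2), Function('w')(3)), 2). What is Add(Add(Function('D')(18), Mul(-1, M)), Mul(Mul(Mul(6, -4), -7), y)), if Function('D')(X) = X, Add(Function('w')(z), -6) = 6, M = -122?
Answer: 230132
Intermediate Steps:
Function('w')(z) = 12 (Function('w')(z) = Add(6, 6) = 12)
y = 1369 (y = Pow(Add(Pow(Add(0, 5), 2), 12), 2) = Pow(Add(Pow(5, 2), 12), 2) = Pow(Add(25, 12), 2) = Pow(37, 2) = 1369)
Add(Add(Function('D')(18), Mul(-1, M)), Mul(Mul(Mul(6, -4), -7), y)) = Add(Add(18, Mul(-1, -122)), Mul(Mul(Mul(6, -4), -7), 1369)) = Add(Add(18, 122), Mul(Mul(-24, -7), 1369)) = Add(140, Mul(168, 1369)) = Add(140, 229992) = 230132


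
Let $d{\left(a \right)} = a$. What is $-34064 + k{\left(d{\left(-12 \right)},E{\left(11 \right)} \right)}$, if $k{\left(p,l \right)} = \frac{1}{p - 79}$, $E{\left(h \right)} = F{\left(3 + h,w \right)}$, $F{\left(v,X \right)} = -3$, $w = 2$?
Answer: $- \frac{3099825}{91} \approx -34064.0$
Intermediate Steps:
$E{\left(h \right)} = -3$
$k{\left(p,l \right)} = \frac{1}{-79 + p}$
$-34064 + k{\left(d{\left(-12 \right)},E{\left(11 \right)} \right)} = -34064 + \frac{1}{-79 - 12} = -34064 + \frac{1}{-91} = -34064 - \frac{1}{91} = - \frac{3099825}{91}$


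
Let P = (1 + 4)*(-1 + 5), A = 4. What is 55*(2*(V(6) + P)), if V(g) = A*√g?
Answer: 2200 + 440*√6 ≈ 3277.8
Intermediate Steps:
V(g) = 4*√g
P = 20 (P = 5*4 = 20)
55*(2*(V(6) + P)) = 55*(2*(4*√6 + 20)) = 55*(2*(20 + 4*√6)) = 55*(40 + 8*√6) = 2200 + 440*√6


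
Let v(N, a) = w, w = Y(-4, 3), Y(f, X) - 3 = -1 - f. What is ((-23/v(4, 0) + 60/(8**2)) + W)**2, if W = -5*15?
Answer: 13980121/2304 ≈ 6067.8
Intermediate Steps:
Y(f, X) = 2 - f (Y(f, X) = 3 + (-1 - f) = 2 - f)
w = 6 (w = 2 - 1*(-4) = 2 + 4 = 6)
W = -75
v(N, a) = 6
((-23/v(4, 0) + 60/(8**2)) + W)**2 = ((-23/6 + 60/(8**2)) - 75)**2 = ((-23*1/6 + 60/64) - 75)**2 = ((-23/6 + 60*(1/64)) - 75)**2 = ((-23/6 + 15/16) - 75)**2 = (-139/48 - 75)**2 = (-3739/48)**2 = 13980121/2304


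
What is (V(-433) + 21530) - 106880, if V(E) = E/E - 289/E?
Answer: -36955828/433 ≈ -85348.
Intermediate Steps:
V(E) = 1 - 289/E
(V(-433) + 21530) - 106880 = ((-289 - 433)/(-433) + 21530) - 106880 = (-1/433*(-722) + 21530) - 106880 = (722/433 + 21530) - 106880 = 9323212/433 - 106880 = -36955828/433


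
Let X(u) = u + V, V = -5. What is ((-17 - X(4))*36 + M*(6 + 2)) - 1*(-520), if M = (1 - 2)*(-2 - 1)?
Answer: -32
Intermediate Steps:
X(u) = -5 + u (X(u) = u - 5 = -5 + u)
M = 3 (M = -1*(-3) = 3)
((-17 - X(4))*36 + M*(6 + 2)) - 1*(-520) = ((-17 - (-5 + 4))*36 + 3*(6 + 2)) - 1*(-520) = ((-17 - 1*(-1))*36 + 3*8) + 520 = ((-17 + 1)*36 + 24) + 520 = (-16*36 + 24) + 520 = (-576 + 24) + 520 = -552 + 520 = -32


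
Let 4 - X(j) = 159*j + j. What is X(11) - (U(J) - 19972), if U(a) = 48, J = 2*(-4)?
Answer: 18168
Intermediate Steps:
J = -8
X(j) = 4 - 160*j (X(j) = 4 - (159*j + j) = 4 - 160*j)
X(11) - (U(J) - 19972) = (4 - 160*11) - (48 - 19972) = (4 - 1760) - 1*(-19924) = -1756 + 19924 = 18168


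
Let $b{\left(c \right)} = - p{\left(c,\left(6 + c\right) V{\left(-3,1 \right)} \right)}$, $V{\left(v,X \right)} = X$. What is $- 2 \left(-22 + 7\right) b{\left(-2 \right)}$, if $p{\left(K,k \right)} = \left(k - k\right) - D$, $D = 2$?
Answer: $60$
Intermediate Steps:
$p{\left(K,k \right)} = -2$ ($p{\left(K,k \right)} = \left(k - k\right) - 2 = 0 - 2 = -2$)
$b{\left(c \right)} = 2$ ($b{\left(c \right)} = \left(-1\right) \left(-2\right) = 2$)
$- 2 \left(-22 + 7\right) b{\left(-2 \right)} = - 2 \left(-22 + 7\right) 2 = \left(-2\right) \left(-15\right) 2 = 30 \cdot 2 = 60$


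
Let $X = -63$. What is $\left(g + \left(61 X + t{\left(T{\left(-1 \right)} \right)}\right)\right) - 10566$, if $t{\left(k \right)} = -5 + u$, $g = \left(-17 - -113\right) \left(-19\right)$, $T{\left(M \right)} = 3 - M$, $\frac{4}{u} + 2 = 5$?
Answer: $- \frac{48710}{3} \approx -16237.0$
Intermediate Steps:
$u = \frac{4}{3}$ ($u = \frac{4}{-2 + 5} = \frac{4}{3} \approx 1.3333$)
$g = -1824$ ($g = \left(-17 + 113\right) \left(-19\right) = 96 \left(-19\right) = -1824$)
$t{\left(k \right)} = - \frac{11}{3}$ ($t{\left(k \right)} = -5 + \frac{4}{3} = - \frac{11}{3}$)
$\left(g + \left(61 X + t{\left(T{\left(-1 \right)} \right)}\right)\right) - 10566 = \left(-1824 + \left(61 \left(-63\right) - \frac{11}{3}\right)\right) - 10566 = \left(-1824 - \frac{11540}{3}\right) - 10566 = - \frac{17012}{3} - 10566 = - \frac{48710}{3}$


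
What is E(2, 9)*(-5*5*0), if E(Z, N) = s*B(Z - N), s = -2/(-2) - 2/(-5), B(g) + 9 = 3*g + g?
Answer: 0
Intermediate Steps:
B(g) = -9 + 4*g (B(g) = -9 + (3*g + g) = -9 + 4*g)
s = 7/5 (s = -2*(-½) - 2*(-⅕) = 1 + ⅖ = 7/5 ≈ 1.4000)
E(Z, N) = -63/5 - 28*N/5 + 28*Z/5 (E(Z, N) = 7*(-9 + 4*(Z - N))/5 = 7*(-9 + (-4*N + 4*Z))/5 = 7*(-9 - 4*N + 4*Z)/5 = -63/5 - 28*N/5 + 28*Z/5)
E(2, 9)*(-5*5*0) = (-63/5 - 28/5*9 + (28/5)*2)*(-5*5*0) = (-63/5 - 252/5 + 56/5)*(-25*0) = -259/5*0 = 0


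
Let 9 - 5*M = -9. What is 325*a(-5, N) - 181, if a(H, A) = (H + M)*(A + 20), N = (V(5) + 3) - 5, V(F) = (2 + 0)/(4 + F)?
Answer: -76249/9 ≈ -8472.1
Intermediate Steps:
M = 18/5 (M = 9/5 - 1/5*(-9) = 9/5 + 9/5 = 18/5 ≈ 3.6000)
V(F) = 2/(4 + F)
N = -16/9 (N = (2/(4 + 5) + 3) - 5 = (2/9 + 3) - 5 = 29/9 - 5 = -16/9 ≈ -1.7778)
a(H, A) = (20 + A)*(18/5 + H) (a(H, A) = (H + 18/5)*(A + 20) = (18/5 + H)*(20 + A) = (20 + A)*(18/5 + H))
325*a(-5, N) - 181 = 325*(72 + 20*(-5) + (18/5)*(-16/9) - 16/9*(-5)) - 181 = 325*(72 - 100 - 32/5 + 80/9) - 181 = 325*(-1148/45) - 181 = -74620/9 - 181 = -76249/9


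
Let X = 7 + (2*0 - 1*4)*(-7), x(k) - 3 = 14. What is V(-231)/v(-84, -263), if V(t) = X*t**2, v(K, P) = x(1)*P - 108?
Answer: -1867635/4579 ≈ -407.87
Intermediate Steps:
x(k) = 17 (x(k) = 3 + 14 = 17)
v(K, P) = -108 + 17*P (v(K, P) = 17*P - 108 = -108 + 17*P)
X = 35 (X = 7 + (0 - 4)*(-7) = 7 - 4*(-7) = 7 + 28 = 35)
V(t) = 35*t**2
V(-231)/v(-84, -263) = (35*(-231)**2)/(-108 + 17*(-263)) = (35*53361)/(-108 - 4471) = 1867635/(-4579) = 1867635*(-1/4579) = -1867635/4579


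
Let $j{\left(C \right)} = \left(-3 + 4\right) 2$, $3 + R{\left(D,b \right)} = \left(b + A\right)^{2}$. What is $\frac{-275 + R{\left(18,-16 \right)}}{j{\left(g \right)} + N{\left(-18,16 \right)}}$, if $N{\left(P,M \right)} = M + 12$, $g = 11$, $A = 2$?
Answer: $- \frac{41}{15} \approx -2.7333$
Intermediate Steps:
$R{\left(D,b \right)} = -3 + \left(2 + b\right)^{2}$ ($R{\left(D,b \right)} = -3 + \left(b + 2\right)^{2} = -3 + \left(2 + b\right)^{2}$)
$N{\left(P,M \right)} = 12 + M$
$j{\left(C \right)} = 2$ ($j{\left(C \right)} = 1 \cdot 2 = 2$)
$\frac{-275 + R{\left(18,-16 \right)}}{j{\left(g \right)} + N{\left(-18,16 \right)}} = \frac{-275 - \left(3 - \left(2 - 16\right)^{2}\right)}{2 + \left(12 + 16\right)} = \frac{-275 - \left(3 - \left(-14\right)^{2}\right)}{2 + 28} = \frac{-275 + \left(-3 + 196\right)}{30} = \left(-275 + 193\right) \frac{1}{30} = \left(-82\right) \frac{1}{30} = - \frac{41}{15}$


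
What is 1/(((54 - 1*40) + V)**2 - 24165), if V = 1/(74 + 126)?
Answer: -40000/958754399 ≈ -4.1721e-5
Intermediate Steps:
V = 1/200 ≈ 0.0050000
1/(((54 - 1*40) + V)**2 - 24165) = 1/(((54 - 1*40) + 1/200)**2 - 24165) = 1/(((54 - 40) + 1/200)**2 - 24165) = 1/((14 + 1/200)**2 - 24165) = 1/((2801/200)**2 - 24165) = 1/(7845601/40000 - 24165) = 1/(-958754399/40000) = -40000/958754399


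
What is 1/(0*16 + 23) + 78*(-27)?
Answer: -48437/23 ≈ -2106.0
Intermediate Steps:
1/(0*16 + 23) + 78*(-27) = 1/(0 + 23) - 2106 = 1/23 - 2106 = -48437/23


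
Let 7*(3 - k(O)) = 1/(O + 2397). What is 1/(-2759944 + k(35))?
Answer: -17024/46985235585 ≈ -3.6233e-7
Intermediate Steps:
k(O) = 3 - 1/(7*(2397 + O)) (k(O) = 3 - 1/(7*(O + 2397)) = 3 - 1/(7*(2397 + O)))
1/(-2759944 + k(35)) = 1/(-2759944 + (50336 + 21*35)/(7*(2397 + 35))) = 1/(-2759944 + (⅐)*(50336 + 735)/2432) = 1/(-2759944 + (⅐)*(1/2432)*51071) = 1/(-2759944 + 51071/17024) = 1/(-46985235585/17024) = -17024/46985235585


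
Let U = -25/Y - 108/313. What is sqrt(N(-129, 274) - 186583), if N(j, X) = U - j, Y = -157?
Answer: I*sqrt(450256630970445)/49141 ≈ 431.8*I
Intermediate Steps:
U = -9131/49141 (U = -25/(-157) - 108/313 = -25*(-1/157) - 108*1/313 = 25/157 - 108/313 = -9131/49141 ≈ -0.18581)
N(j, X) = -9131/49141 - j
sqrt(N(-129, 274) - 186583) = sqrt((-9131/49141 - 1*(-129)) - 186583) = sqrt((-9131/49141 + 129) - 186583) = sqrt(6330058/49141 - 186583) = sqrt(-9162545145/49141) = I*sqrt(450256630970445)/49141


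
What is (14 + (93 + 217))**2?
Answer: 104976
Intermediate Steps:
(14 + (93 + 217))**2 = (14 + 310)**2 = 324**2 = 104976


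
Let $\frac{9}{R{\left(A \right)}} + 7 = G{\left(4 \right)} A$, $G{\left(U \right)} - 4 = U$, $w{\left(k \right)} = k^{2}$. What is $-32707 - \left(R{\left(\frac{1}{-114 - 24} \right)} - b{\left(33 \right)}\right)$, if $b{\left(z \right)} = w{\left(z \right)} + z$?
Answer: $- \frac{15381274}{487} \approx -31584.0$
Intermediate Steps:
$b{\left(z \right)} = z + z^{2}$ ($b{\left(z \right)} = z^{2} + z = z + z^{2}$)
$G{\left(U \right)} = 4 + U$
$R{\left(A \right)} = \frac{9}{-7 + 8 A}$ ($R{\left(A \right)} = \frac{9}{-7 + \left(4 + 4\right) A} = \frac{9}{-7 + 8 A}$)
$-32707 - \left(R{\left(\frac{1}{-114 - 24} \right)} - b{\left(33 \right)}\right) = -32707 - \left(\frac{9}{-7 + \frac{8}{-114 - 24}} - 33 \left(1 + 33\right)\right) = -32707 - \left(\frac{9}{-7 + \frac{8}{-138}} - 33 \cdot 34\right) = -32707 - \left(\frac{9}{-7 + 8 \left(- \frac{1}{138}\right)} - 1122\right) = -32707 - \left(\frac{9}{-7 - \frac{4}{69}} - 1122\right) = -32707 - \left(\frac{9}{- \frac{487}{69}} - 1122\right) = -32707 - \left(9 \left(- \frac{69}{487}\right) - 1122\right) = -32707 - \left(- \frac{621}{487} - 1122\right) = -32707 - - \frac{547035}{487} = -32707 + \frac{547035}{487} = - \frac{15381274}{487}$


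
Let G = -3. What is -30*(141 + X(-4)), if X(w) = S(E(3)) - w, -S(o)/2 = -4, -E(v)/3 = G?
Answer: -4590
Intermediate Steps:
E(v) = 9 (E(v) = -3*(-3) = 9)
S(o) = 8 (S(o) = -2*(-4) = 8)
X(w) = 8 - w
-30*(141 + X(-4)) = -30*(141 + (8 - 1*(-4))) = -30*(141 + (8 + 4)) = -30*(141 + 12) = -30*153 = -4590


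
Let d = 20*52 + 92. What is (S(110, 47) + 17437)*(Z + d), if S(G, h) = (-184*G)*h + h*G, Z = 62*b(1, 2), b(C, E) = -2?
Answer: -936102384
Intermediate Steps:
Z = -124 (Z = 62*(-2) = -124)
S(G, h) = -183*G*h (S(G, h) = -184*G*h + G*h = -183*G*h)
d = 1132 (d = 1040 + 92 = 1132)
(S(110, 47) + 17437)*(Z + d) = (-183*110*47 + 17437)*(-124 + 1132) = (-946110 + 17437)*1008 = -928673*1008 = -936102384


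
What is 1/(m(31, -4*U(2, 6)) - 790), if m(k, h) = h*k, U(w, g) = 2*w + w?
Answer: -1/1534 ≈ -0.00065189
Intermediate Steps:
U(w, g) = 3*w
1/(m(31, -4*U(2, 6)) - 790) = 1/(-12*2*31 - 790) = 1/(-4*6*31 - 790) = 1/(-24*31 - 790) = 1/(-744 - 790) = 1/(-1534) = -1/1534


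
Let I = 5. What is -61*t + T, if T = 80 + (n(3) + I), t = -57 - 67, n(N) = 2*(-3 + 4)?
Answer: 7651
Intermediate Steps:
n(N) = 2 (n(N) = 2*1 = 2)
t = -124
T = 87 (T = 80 + (2 + 5) = 80 + 7 = 87)
-61*t + T = -61*(-124) + 87 = 7564 + 87 = 7651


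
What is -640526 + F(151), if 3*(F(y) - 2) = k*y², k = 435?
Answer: 2665621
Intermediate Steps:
F(y) = 2 + 145*y² (F(y) = 2 + (435*y²)/3 = 2 + 145*y²)
-640526 + F(151) = -640526 + (2 + 145*151²) = -640526 + (2 + 145*22801) = -640526 + (2 + 3306145) = -640526 + 3306147 = 2665621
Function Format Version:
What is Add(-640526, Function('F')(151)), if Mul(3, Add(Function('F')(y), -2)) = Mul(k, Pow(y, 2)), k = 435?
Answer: 2665621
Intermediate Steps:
Function('F')(y) = Add(2, Mul(145, Pow(y, 2))) (Function('F')(y) = Add(2, Mul(Rational(1, 3), Mul(435, Pow(y, 2)))) = Add(2, Mul(145, Pow(y, 2))))
Add(-640526, Function('F')(151)) = Add(-640526, Add(2, Mul(145, Pow(151, 2)))) = Add(-640526, Add(2, Mul(145, 22801))) = Add(-640526, Add(2, 3306145)) = Add(-640526, 3306147) = 2665621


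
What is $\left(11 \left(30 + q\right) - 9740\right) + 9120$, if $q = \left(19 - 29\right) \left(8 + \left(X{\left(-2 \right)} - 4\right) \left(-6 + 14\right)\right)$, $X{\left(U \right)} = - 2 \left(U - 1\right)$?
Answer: $-2930$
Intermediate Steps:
$X{\left(U \right)} = 2 - 2 U$ ($X{\left(U \right)} = - 2 \left(-1 + U\right) = 2 - 2 U$)
$q = -240$ ($q = \left(19 - 29\right) \left(8 + \left(\left(2 - -4\right) - 4\right) \left(-6 + 14\right)\right) = - 10 \left(8 + \left(\left(2 + 4\right) - 4\right) 8\right) = - 10 \left(8 + \left(6 - 4\right) 8\right) = - 10 \left(8 + 2 \cdot 8\right) = - 10 \left(8 + 16\right) = \left(-10\right) 24 = -240$)
$\left(11 \left(30 + q\right) - 9740\right) + 9120 = \left(11 \left(30 - 240\right) - 9740\right) + 9120 = \left(11 \left(-210\right) - 9740\right) + 9120 = \left(-2310 - 9740\right) + 9120 = -12050 + 9120 = -2930$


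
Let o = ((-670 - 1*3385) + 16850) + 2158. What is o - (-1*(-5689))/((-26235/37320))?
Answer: 40307029/1749 ≈ 23046.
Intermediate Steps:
o = 14953 (o = ((-670 - 3385) + 16850) + 2158 = (-4055 + 16850) + 2158 = 12795 + 2158 = 14953)
o - (-1*(-5689))/((-26235/37320)) = 14953 - (-1*(-5689))/((-26235/37320)) = 14953 - 5689/((-26235*1/37320)) = 14953 - 5689/(-1749/2488) = 14953 - 5689*(-2488)/1749 = 14953 - 1*(-14154232/1749) = 14953 + 14154232/1749 = 40307029/1749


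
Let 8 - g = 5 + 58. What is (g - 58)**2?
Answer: 12769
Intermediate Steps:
g = -55 (g = 8 - (5 + 58) = 8 - 1*63 = 8 - 63 = -55)
(g - 58)**2 = (-55 - 58)**2 = (-113)**2 = 12769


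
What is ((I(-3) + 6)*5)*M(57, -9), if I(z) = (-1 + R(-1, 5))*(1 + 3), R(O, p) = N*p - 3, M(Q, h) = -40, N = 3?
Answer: -10000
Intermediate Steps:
R(O, p) = -3 + 3*p (R(O, p) = 3*p - 3 = -3 + 3*p)
I(z) = 44 (I(z) = (-1 + (-3 + 3*5))*(1 + 3) = (-1 + (-3 + 15))*4 = (-1 + 12)*4 = 11*4 = 44)
((I(-3) + 6)*5)*M(57, -9) = ((44 + 6)*5)*(-40) = (50*5)*(-40) = 250*(-40) = -10000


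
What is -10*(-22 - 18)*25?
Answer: 10000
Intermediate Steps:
-10*(-22 - 18)*25 = -10*(-40)*25 = 400*25 = 10000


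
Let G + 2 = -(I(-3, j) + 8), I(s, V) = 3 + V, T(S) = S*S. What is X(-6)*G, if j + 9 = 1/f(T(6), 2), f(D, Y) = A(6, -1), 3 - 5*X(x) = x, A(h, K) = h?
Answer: -15/2 ≈ -7.5000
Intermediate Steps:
X(x) = ⅗ - x/5
T(S) = S²
f(D, Y) = 6
j = -53/6 (j = -9 + 1/6 = -9 + ⅙ = -53/6 ≈ -8.8333)
G = -25/6 (G = -2 - ((3 - 53/6) + 8) = -2 - (-35/6 + 8) = -2 - 1*13/6 = -2 - 13/6 = -25/6 ≈ -4.1667)
X(-6)*G = (⅗ - ⅕*(-6))*(-25/6) = (⅗ + 6/5)*(-25/6) = (9/5)*(-25/6) = -15/2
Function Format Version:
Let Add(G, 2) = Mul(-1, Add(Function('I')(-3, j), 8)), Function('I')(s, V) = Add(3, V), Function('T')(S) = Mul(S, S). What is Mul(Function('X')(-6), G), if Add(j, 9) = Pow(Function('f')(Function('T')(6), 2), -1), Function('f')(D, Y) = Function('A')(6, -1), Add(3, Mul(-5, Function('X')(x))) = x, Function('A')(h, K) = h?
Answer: Rational(-15, 2) ≈ -7.5000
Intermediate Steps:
Function('X')(x) = Add(Rational(3, 5), Mul(Rational(-1, 5), x))
Function('T')(S) = Pow(S, 2)
Function('f')(D, Y) = 6
j = Rational(-53, 6) (j = Add(-9, Pow(6, -1)) = Add(-9, Rational(1, 6)) = Rational(-53, 6) ≈ -8.8333)
G = Rational(-25, 6) (G = Add(-2, Mul(-1, Add(Add(3, Rational(-53, 6)), 8))) = Add(-2, Mul(-1, Add(Rational(-35, 6), 8))) = Add(-2, Mul(-1, Rational(13, 6))) = Add(-2, Rational(-13, 6)) = Rational(-25, 6) ≈ -4.1667)
Mul(Function('X')(-6), G) = Mul(Add(Rational(3, 5), Mul(Rational(-1, 5), -6)), Rational(-25, 6)) = Mul(Add(Rational(3, 5), Rational(6, 5)), Rational(-25, 6)) = Mul(Rational(9, 5), Rational(-25, 6)) = Rational(-15, 2)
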